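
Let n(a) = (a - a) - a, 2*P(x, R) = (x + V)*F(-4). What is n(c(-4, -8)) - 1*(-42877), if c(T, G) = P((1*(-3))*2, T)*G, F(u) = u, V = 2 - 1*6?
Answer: 43037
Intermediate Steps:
V = -4 (V = 2 - 6 = -4)
P(x, R) = 8 - 2*x (P(x, R) = ((x - 4)*(-4))/2 = ((-4 + x)*(-4))/2 = (16 - 4*x)/2 = 8 - 2*x)
c(T, G) = 20*G (c(T, G) = (8 - 2*1*(-3)*2)*G = (8 - (-6)*2)*G = (8 - 2*(-6))*G = (8 + 12)*G = 20*G)
n(a) = -a (n(a) = 0 - a = -a)
n(c(-4, -8)) - 1*(-42877) = -20*(-8) - 1*(-42877) = -1*(-160) + 42877 = 160 + 42877 = 43037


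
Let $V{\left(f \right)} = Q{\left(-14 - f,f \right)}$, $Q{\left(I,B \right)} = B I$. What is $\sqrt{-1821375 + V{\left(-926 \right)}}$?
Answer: $i \sqrt{2665887} \approx 1632.8 i$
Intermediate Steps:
$V{\left(f \right)} = f \left(-14 - f\right)$
$\sqrt{-1821375 + V{\left(-926 \right)}} = \sqrt{-1821375 - - 926 \left(14 - 926\right)} = \sqrt{-1821375 - \left(-926\right) \left(-912\right)} = \sqrt{-1821375 - 844512} = \sqrt{-2665887} = i \sqrt{2665887}$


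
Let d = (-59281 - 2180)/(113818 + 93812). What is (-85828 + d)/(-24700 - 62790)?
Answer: 1980058789/2018394300 ≈ 0.98101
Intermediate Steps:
d = -6829/23070 (d = -61461/207630 = -61461*1/207630 = -6829/23070 ≈ -0.29601)
(-85828 + d)/(-24700 - 62790) = (-85828 - 6829/23070)/(-24700 - 62790) = -1980058789/23070/(-87490) = -1980058789/23070*(-1/87490) = 1980058789/2018394300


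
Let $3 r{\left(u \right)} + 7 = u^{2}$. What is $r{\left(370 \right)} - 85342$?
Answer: $-39711$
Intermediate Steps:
$r{\left(u \right)} = - \frac{7}{3} + \frac{u^{2}}{3}$
$r{\left(370 \right)} - 85342 = \left(- \frac{7}{3} + \frac{370^{2}}{3}\right) - 85342 = \left(- \frac{7}{3} + \frac{1}{3} \cdot 136900\right) - 85342 = \left(- \frac{7}{3} + \frac{136900}{3}\right) - 85342 = 45631 - 85342 = -39711$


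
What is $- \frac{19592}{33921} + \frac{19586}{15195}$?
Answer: $\frac{122225422}{171809865} \approx 0.7114$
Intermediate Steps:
$- \frac{19592}{33921} + \frac{19586}{15195} = \frac{122225422}{171809865}$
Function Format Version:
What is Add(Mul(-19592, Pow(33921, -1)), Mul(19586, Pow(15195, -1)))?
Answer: Rational(122225422, 171809865) ≈ 0.71140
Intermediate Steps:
Add(Mul(-19592, Pow(33921, -1)), Mul(19586, Pow(15195, -1))) = Add(Mul(-19592, Rational(1, 33921)), Mul(19586, Rational(1, 15195))) = Add(Rational(-19592, 33921), Rational(19586, 15195)) = Rational(122225422, 171809865)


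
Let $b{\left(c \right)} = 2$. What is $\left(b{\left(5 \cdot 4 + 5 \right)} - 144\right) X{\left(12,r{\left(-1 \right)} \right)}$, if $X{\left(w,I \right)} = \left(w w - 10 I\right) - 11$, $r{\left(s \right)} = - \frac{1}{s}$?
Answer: $-17466$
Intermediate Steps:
$X{\left(w,I \right)} = -11 + w^{2} - 10 I$ ($X{\left(w,I \right)} = \left(w^{2} - 10 I\right) - 11 = -11 + w^{2} - 10 I$)
$\left(b{\left(5 \cdot 4 + 5 \right)} - 144\right) X{\left(12,r{\left(-1 \right)} \right)} = \left(2 - 144\right) \left(-11 + 12^{2} - 10 \left(- \frac{1}{-1}\right)\right) = - 142 \left(-11 + 144 - 10 \left(\left(-1\right) \left(-1\right)\right)\right) = - 142 \left(-11 + 144 - 10\right) = \left(-142\right) 123 = -17466$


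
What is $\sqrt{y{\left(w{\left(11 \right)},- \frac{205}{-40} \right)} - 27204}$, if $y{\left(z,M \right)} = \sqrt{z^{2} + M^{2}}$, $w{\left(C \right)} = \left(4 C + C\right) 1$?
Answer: $\frac{\sqrt{-435264 + 2 \sqrt{195281}}}{4} \approx 164.77 i$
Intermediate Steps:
$w{\left(C \right)} = 5 C$ ($w{\left(C \right)} = 5 C 1 = 5 C$)
$y{\left(z,M \right)} = \sqrt{M^{2} + z^{2}}$
$\sqrt{y{\left(w{\left(11 \right)},- \frac{205}{-40} \right)} - 27204} = \sqrt{\sqrt{\left(- \frac{205}{-40}\right)^{2} + \left(5 \cdot 11\right)^{2}} - 27204} = \sqrt{\sqrt{\left(\left(-205\right) \left(- \frac{1}{40}\right)\right)^{2} + 55^{2}} - 27204} = \sqrt{\sqrt{\left(\frac{41}{8}\right)^{2} + 3025} - 27204} = \sqrt{\sqrt{\frac{1681}{64} + 3025} - 27204} = \sqrt{\sqrt{\frac{195281}{64}} - 27204} = \sqrt{\frac{\sqrt{195281}}{8} - 27204} = \sqrt{-27204 + \frac{\sqrt{195281}}{8}}$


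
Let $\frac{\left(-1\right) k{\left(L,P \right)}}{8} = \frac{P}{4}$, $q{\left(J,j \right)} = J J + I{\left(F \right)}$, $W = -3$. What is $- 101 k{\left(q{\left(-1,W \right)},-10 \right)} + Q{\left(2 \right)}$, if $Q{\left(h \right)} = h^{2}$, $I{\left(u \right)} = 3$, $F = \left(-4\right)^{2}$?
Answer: $-2016$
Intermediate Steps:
$F = 16$
$q{\left(J,j \right)} = 3 + J^{2}$ ($q{\left(J,j \right)} = J J + 3 = J^{2} + 3 = 3 + J^{2}$)
$k{\left(L,P \right)} = - 2 P$ ($k{\left(L,P \right)} = - 8 \frac{P}{4} = - 2 P$)
$- 101 k{\left(q{\left(-1,W \right)},-10 \right)} + Q{\left(2 \right)} = - 101 \left(\left(-2\right) \left(-10\right)\right) + 2^{2} = \left(-101\right) 20 + 4 = -2020 + 4 = -2016$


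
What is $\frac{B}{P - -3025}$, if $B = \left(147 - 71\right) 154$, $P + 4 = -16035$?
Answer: $- \frac{5852}{6507} \approx -0.89934$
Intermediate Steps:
$P = -16039$ ($P = -4 - 16035 = -16039$)
$B = 11704$ ($B = 76 \cdot 154 = 11704$)
$\frac{B}{P - -3025} = \frac{11704}{-16039 - -3025} = \frac{11704}{-16039 + 3025} = \frac{11704}{-13014} = 11704 \left(- \frac{1}{13014}\right) = - \frac{5852}{6507}$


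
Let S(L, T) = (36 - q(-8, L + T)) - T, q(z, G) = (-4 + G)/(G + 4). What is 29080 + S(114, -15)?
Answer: 3000398/103 ≈ 29130.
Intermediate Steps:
q(z, G) = (-4 + G)/(4 + G)
S(L, T) = 36 - T - (-4 + L + T)/(4 + L + T) (S(L, T) = (36 - (-4 + (L + T))/(4 + (L + T))) - T = (36 - (-4 + L + T)/(4 + L + T)) - T = 36 - T - (-4 + L + T)/(4 + L + T))
29080 + S(114, -15) = 29080 + (4 - 1*114 - 1*(-15) + (36 - 1*(-15))*(4 + 114 - 15))/(4 + 114 - 15) = 29080 + (4 - 114 + 15 + (36 + 15)*103)/103 = 29080 + (4 - 114 + 15 + 51*103)/103 = 29080 + (4 - 114 + 15 + 5253)/103 = 29080 + (1/103)*5158 = 29080 + 5158/103 = 3000398/103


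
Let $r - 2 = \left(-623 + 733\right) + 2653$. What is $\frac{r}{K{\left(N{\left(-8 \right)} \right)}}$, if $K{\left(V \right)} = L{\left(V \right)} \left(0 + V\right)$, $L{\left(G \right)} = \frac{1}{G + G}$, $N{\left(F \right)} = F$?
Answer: $5530$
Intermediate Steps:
$L{\left(G \right)} = \frac{1}{2 G}$
$K{\left(V \right)} = \frac{1}{2}$ ($K{\left(V \right)} = \frac{1}{2 V} \left(0 + V\right) = \frac{1}{2 V} V = \frac{1}{2}$)
$r = 2765$ ($r = 2 + \left(\left(-623 + 733\right) + 2653\right) = 2 + \left(110 + 2653\right) = 2 + 2763 = 2765$)
$\frac{r}{K{\left(N{\left(-8 \right)} \right)}} = 2765 \frac{1}{\frac{1}{2}} = 2765 \cdot 2 = 5530$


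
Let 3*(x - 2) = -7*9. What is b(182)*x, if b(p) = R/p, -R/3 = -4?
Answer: -114/91 ≈ -1.2527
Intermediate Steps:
R = 12 (R = -3*(-4) = 12)
x = -19 (x = 2 + (-7*9)/3 = 2 + (⅓)*(-63) = 2 - 21 = -19)
b(p) = 12/p
b(182)*x = (12/182)*(-19) = (12*(1/182))*(-19) = (6/91)*(-19) = -114/91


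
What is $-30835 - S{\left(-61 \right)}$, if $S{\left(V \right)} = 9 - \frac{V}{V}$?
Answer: $-30843$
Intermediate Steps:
$S{\left(V \right)} = 8$ ($S{\left(V \right)} = 9 - 1 = 8$)
$-30835 - S{\left(-61 \right)} = -30835 - 8 = -30843$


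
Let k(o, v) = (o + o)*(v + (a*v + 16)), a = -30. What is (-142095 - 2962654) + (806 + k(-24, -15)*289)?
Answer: -9360215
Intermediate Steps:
k(o, v) = 2*o*(16 - 29*v) (k(o, v) = (o + o)*(v + (-30*v + 16)) = (2*o)*(v + (16 - 30*v)) = (2*o)*(16 - 29*v) = 2*o*(16 - 29*v))
(-142095 - 2962654) + (806 + k(-24, -15)*289) = (-142095 - 2962654) + (806 + (2*(-24)*(16 - 29*(-15)))*289) = -3104749 + (806 + (2*(-24)*(16 + 435))*289) = -3104749 + (806 + (2*(-24)*451)*289) = -3104749 + (806 - 21648*289) = -3104749 + (806 - 6256272) = -3104749 - 6255466 = -9360215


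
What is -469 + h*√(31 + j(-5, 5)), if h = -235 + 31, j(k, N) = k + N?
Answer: -469 - 204*√31 ≈ -1604.8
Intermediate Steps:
j(k, N) = N + k
h = -204
-469 + h*√(31 + j(-5, 5)) = -469 - 204*√(31 + (5 - 5)) = -469 - 204*√(31 + 0) = -469 - 204*√31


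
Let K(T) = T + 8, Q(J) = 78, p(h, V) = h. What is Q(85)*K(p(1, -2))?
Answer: 702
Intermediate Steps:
K(T) = 8 + T
Q(85)*K(p(1, -2)) = 78*(8 + 1) = 78*9 = 702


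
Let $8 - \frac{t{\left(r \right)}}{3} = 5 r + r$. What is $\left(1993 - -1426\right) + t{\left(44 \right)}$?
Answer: $2651$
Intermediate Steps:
$t{\left(r \right)} = 24 - 18 r$ ($t{\left(r \right)} = 24 - 3 \left(5 r + r\right) = 24 - 3 \cdot 6 r = 24 - 18 r$)
$\left(1993 - -1426\right) + t{\left(44 \right)} = \left(1993 - -1426\right) + \left(24 - 792\right) = \left(1993 + 1426\right) + \left(24 - 792\right) = 3419 - 768 = 2651$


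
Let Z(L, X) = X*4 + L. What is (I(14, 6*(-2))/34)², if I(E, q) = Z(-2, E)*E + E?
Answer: 148225/289 ≈ 512.89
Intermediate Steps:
Z(L, X) = L + 4*X (Z(L, X) = 4*X + L = L + 4*X)
I(E, q) = E + E*(-2 + 4*E) (I(E, q) = (-2 + 4*E)*E + E = E*(-2 + 4*E) + E = E + E*(-2 + 4*E))
(I(14, 6*(-2))/34)² = ((14*(-1 + 4*14))/34)² = ((14*(-1 + 56))*(1/34))² = ((14*55)*(1/34))² = (770*(1/34))² = (385/17)² = 148225/289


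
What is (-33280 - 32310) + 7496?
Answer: -58094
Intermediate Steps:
(-33280 - 32310) + 7496 = -65590 + 7496 = -58094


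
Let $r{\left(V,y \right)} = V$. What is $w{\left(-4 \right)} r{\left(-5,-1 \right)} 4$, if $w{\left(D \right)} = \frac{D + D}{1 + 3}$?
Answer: $40$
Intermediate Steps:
$w{\left(D \right)} = \frac{D}{2}$ ($w{\left(D \right)} = \frac{2 D}{4} = 2 D \frac{1}{4} = \frac{D}{2}$)
$w{\left(-4 \right)} r{\left(-5,-1 \right)} 4 = \frac{1}{2} \left(-4\right) \left(-5\right) 4 = \left(-2\right) \left(-5\right) 4 = 10 \cdot 4 = 40$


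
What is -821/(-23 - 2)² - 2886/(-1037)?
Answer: 952373/648125 ≈ 1.4694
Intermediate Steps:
-821/(-23 - 2)² - 2886/(-1037) = -821/((-25)²) - 2886*(-1/1037) = -821/625 + 2886/1037 = 952373/648125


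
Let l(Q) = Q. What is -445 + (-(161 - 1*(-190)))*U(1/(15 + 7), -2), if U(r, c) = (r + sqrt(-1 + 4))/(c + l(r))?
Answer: -18784/43 + 7722*sqrt(3)/43 ≈ -125.79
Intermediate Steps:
U(r, c) = (r + sqrt(3))/(c + r) (U(r, c) = (r + sqrt(-1 + 4))/(c + r) = (r + sqrt(3))/(c + r))
-445 + (-(161 - 1*(-190)))*U(1/(15 + 7), -2) = -445 + (-(161 - 1*(-190)))*((1/(15 + 7) + sqrt(3))/(-2 + 1/(15 + 7))) = -445 + (-(161 + 190))*((1/22 + sqrt(3))/(-2 + 1/22)) = -445 + (-1*351)*((1/22 + sqrt(3))/(-2 + 1/22)) = -445 - 351*(1/22 + sqrt(3))/(-43/22) = -445 - (-7722)*(1/22 + sqrt(3))/43 = -445 - 351*(-1/43 - 22*sqrt(3)/43) = -445 + (351/43 + 7722*sqrt(3)/43) = -18784/43 + 7722*sqrt(3)/43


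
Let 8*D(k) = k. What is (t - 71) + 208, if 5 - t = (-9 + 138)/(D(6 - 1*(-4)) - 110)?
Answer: 20762/145 ≈ 143.19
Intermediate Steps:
D(k) = k/8
t = 897/145 (t = 5 - (-9 + 138)/((6 - 1*(-4))/8 - 110) = 5 - 129/((6 + 4)/8 - 110) = 5 - 129/((⅛)*10 - 110) = 5 - 129/(5/4 - 110) = 5 - 129/(-435/4) = 5 - 129*(-4)/435 = 5 - 1*(-172/145) = 5 + 172/145 = 897/145 ≈ 6.1862)
(t - 71) + 208 = (897/145 - 71) + 208 = -9398/145 + 208 = 20762/145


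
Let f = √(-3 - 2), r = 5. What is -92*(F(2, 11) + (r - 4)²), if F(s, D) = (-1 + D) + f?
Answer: -1012 - 92*I*√5 ≈ -1012.0 - 205.72*I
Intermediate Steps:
f = I*√5 (f = √(-5) = I*√5 ≈ 2.2361*I)
F(s, D) = -1 + D + I*√5 (F(s, D) = (-1 + D) + I*√5 = -1 + D + I*√5)
-92*(F(2, 11) + (r - 4)²) = -92*((-1 + 11 + I*√5) + (5 - 4)²) = -92*((10 + I*√5) + 1²) = -92*((10 + I*√5) + 1) = -92*(11 + I*√5) = -1012 - 92*I*√5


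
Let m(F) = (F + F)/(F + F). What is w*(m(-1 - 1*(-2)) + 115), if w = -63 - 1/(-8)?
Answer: -14587/2 ≈ -7293.5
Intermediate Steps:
m(F) = 1 (m(F) = (2*F)/((2*F)) = (2*F)*(1/(2*F)) = 1)
w = -503/8 (w = -63 - 1*(-⅛) = -63 + ⅛ = -503/8 ≈ -62.875)
w*(m(-1 - 1*(-2)) + 115) = -503*(1 + 115)/8 = -503/8*116 = -14587/2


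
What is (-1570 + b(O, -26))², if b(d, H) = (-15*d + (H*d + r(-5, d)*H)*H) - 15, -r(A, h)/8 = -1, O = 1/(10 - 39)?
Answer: 12145362436/841 ≈ 1.4442e+7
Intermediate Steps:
O = -1/29 (O = 1/(-29) = -1/29 ≈ -0.034483)
r(A, h) = 8 (r(A, h) = -8*(-1) = 8)
b(d, H) = -15 - 15*d + H*(8*H + H*d) (b(d, H) = (-15*d + (H*d + 8*H)*H) - 15 = (-15*d + (8*H + H*d)*H) - 15 = (-15*d + H*(8*H + H*d)) - 15 = -15 - 15*d + H*(8*H + H*d))
(-1570 + b(O, -26))² = (-1570 + (-15 - 15*(-1/29) + 8*(-26)² - 1/29*(-26)²))² = (-1570 + (-15 + 15/29 + 8*676 - 1/29*676))² = (-1570 + (-15 + 15/29 + 5408 - 676/29))² = (-1570 + 155736/29)² = (110206/29)² = 12145362436/841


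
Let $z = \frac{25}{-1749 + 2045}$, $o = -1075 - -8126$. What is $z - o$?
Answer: $- \frac{2087071}{296} \approx -7050.9$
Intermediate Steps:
$o = 7051$ ($o = -1075 + 8126 = 7051$)
$z = \frac{25}{296} \approx 0.084459$
$z - o = \frac{25}{296} - 7051 = - \frac{2087071}{296}$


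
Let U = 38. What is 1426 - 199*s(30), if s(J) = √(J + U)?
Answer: 1426 - 398*√17 ≈ -215.00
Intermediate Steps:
s(J) = √(38 + J) (s(J) = √(J + 38) = √(38 + J))
1426 - 199*s(30) = 1426 - 199*√(38 + 30) = 1426 - 398*√17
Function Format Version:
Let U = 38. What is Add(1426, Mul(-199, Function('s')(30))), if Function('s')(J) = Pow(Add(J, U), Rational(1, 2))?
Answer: Add(1426, Mul(-398, Pow(17, Rational(1, 2)))) ≈ -215.00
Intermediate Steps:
Function('s')(J) = Pow(Add(38, J), Rational(1, 2)) (Function('s')(J) = Pow(Add(J, 38), Rational(1, 2)) = Pow(Add(38, J), Rational(1, 2)))
Add(1426, Mul(-199, Function('s')(30))) = Add(1426, Mul(-199, Pow(Add(38, 30), Rational(1, 2)))) = Add(1426, Mul(-199, Pow(68, Rational(1, 2)))) = Add(1426, Mul(-199, Mul(2, Pow(17, Rational(1, 2))))) = Add(1426, Mul(-398, Pow(17, Rational(1, 2))))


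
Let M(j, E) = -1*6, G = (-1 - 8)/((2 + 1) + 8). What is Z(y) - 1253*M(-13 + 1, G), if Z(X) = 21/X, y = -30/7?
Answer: 75131/10 ≈ 7513.1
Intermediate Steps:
y = -30/7 (y = -30*⅐ = -30/7 ≈ -4.2857)
G = -9/11 (G = -9/(3 + 8) = -9/11 ≈ -0.81818)
M(j, E) = -6
Z(y) - 1253*M(-13 + 1, G) = 21/(-30/7) - 1253*(-6) = 21*(-7/30) + 7518 = -49/10 + 7518 = 75131/10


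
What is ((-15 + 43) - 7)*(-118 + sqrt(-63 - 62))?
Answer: -2478 + 105*I*sqrt(5) ≈ -2478.0 + 234.79*I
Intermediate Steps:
((-15 + 43) - 7)*(-118 + sqrt(-63 - 62)) = (28 - 7)*(-118 + sqrt(-125)) = 21*(-118 + 5*I*sqrt(5)) = -2478 + 105*I*sqrt(5)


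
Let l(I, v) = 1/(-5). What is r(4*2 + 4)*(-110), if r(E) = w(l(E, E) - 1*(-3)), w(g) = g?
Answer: -308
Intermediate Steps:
l(I, v) = -⅕
r(E) = 14/5 (r(E) = -⅕ - 1*(-3) = -⅕ + 3 = 14/5)
r(4*2 + 4)*(-110) = (14/5)*(-110) = -308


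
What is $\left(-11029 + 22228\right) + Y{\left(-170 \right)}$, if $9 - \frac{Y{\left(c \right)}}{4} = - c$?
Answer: $10555$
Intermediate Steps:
$Y{\left(c \right)} = 36 + 4 c$ ($Y{\left(c \right)} = 36 - 4 \left(- c\right) = 36 + 4 c$)
$\left(-11029 + 22228\right) + Y{\left(-170 \right)} = \left(-11029 + 22228\right) + \left(36 + 4 \left(-170\right)\right) = 11199 + \left(36 - 680\right) = 11199 - 644 = 10555$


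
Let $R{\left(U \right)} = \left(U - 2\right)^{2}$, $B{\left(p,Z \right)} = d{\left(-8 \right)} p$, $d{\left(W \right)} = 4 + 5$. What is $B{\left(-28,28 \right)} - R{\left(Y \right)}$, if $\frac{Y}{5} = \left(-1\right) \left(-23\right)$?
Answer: $-13021$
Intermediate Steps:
$d{\left(W \right)} = 9$
$Y = 115$ ($Y = 5 \left(\left(-1\right) \left(-23\right)\right) = 5 \cdot 23 = 115$)
$B{\left(p,Z \right)} = 9 p$
$R{\left(U \right)} = \left(-2 + U\right)^{2}$
$B{\left(-28,28 \right)} - R{\left(Y \right)} = 9 \left(-28\right) - \left(-2 + 115\right)^{2} = -252 - 113^{2} = -252 - 12769 = -13021$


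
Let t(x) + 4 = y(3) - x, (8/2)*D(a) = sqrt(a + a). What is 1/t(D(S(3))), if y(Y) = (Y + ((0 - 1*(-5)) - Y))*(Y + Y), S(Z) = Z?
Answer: 208/5405 + 2*sqrt(6)/5405 ≈ 0.039389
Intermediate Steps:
D(a) = sqrt(2)*sqrt(a)/4 (D(a) = sqrt(a + a)/4 = sqrt(2*a)/4 = (sqrt(2)*sqrt(a))/4 = sqrt(2)*sqrt(a)/4)
y(Y) = 10*Y (y(Y) = (Y + ((0 + 5) - Y))*(2*Y) = (Y + (5 - Y))*(2*Y) = 5*(2*Y) = 10*Y)
t(x) = 26 - x (t(x) = -4 + (10*3 - x) = -4 + (30 - x) = 26 - x)
1/t(D(S(3))) = 1/(26 - sqrt(2)*sqrt(3)/4) = 1/(26 - sqrt(6)/4)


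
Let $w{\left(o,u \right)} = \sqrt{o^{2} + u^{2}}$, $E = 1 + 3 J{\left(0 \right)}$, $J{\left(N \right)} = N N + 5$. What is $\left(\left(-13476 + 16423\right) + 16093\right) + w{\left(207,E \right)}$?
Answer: $19040 + \sqrt{43105} \approx 19248.0$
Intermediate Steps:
$J{\left(N \right)} = 5 + N^{2}$ ($J{\left(N \right)} = N^{2} + 5 = 5 + N^{2}$)
$E = 16$ ($E = 1 + 3 \left(5 + 0^{2}\right) = 1 + 3 \left(5 + 0\right) = 1 + 3 \cdot 5 = 1 + 15 = 16$)
$\left(\left(-13476 + 16423\right) + 16093\right) + w{\left(207,E \right)} = \left(\left(-13476 + 16423\right) + 16093\right) + \sqrt{207^{2} + 16^{2}} = \left(2947 + 16093\right) + \sqrt{42849 + 256} = 19040 + \sqrt{43105}$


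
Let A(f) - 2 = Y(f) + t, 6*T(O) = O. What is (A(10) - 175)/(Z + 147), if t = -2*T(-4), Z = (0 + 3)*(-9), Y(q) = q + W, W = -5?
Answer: -25/18 ≈ -1.3889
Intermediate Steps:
Y(q) = -5 + q (Y(q) = q - 5 = -5 + q)
T(O) = O/6
Z = -27 (Z = 3*(-9) = -27)
t = 4/3 (t = -(-4)/3 = -2*(-2/3) = 4/3 ≈ 1.3333)
A(f) = -5/3 + f (A(f) = 2 + ((-5 + f) + 4/3) = 2 + (-11/3 + f) = -5/3 + f)
(A(10) - 175)/(Z + 147) = ((-5/3 + 10) - 175)/(-27 + 147) = (25/3 - 175)/120 = -500/3*1/120 = -25/18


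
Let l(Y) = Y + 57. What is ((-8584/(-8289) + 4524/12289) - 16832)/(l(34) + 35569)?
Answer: -85721189863/181622657943 ≈ -0.47197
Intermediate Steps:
l(Y) = 57 + Y
((-8584/(-8289) + 4524/12289) - 16832)/(l(34) + 35569) = ((-8584/(-8289) + 4524/12289) - 16832)/((57 + 34) + 35569) = ((-8584*(-1/8289) + 4524*(1/12289)) - 16832)/(91 + 35569) = ((8584/8289 + 4524/12289) - 16832)/35660 = (142988212/101863521 - 16832)*(1/35660) = -1714423797260/101863521*1/35660 = -85721189863/181622657943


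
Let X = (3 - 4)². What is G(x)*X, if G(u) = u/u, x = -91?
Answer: 1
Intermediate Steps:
G(u) = 1
X = 1 (X = (-1)² = 1)
G(x)*X = 1*1 = 1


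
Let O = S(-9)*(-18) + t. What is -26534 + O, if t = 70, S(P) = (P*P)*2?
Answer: -29380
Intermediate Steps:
S(P) = 2*P**2 (S(P) = P**2*2 = 2*P**2)
O = -2846 (O = (2*(-9)**2)*(-18) + 70 = (2*81)*(-18) + 70 = 162*(-18) + 70 = -2916 + 70 = -2846)
-26534 + O = -26534 - 2846 = -29380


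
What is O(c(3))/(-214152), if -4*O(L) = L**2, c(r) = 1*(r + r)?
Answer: 3/71384 ≈ 4.2026e-5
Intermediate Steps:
c(r) = 2*r (c(r) = 1*(2*r) = 2*r)
O(L) = -L**2/4
O(c(3))/(-214152) = -(2*3)**2/4/(-214152) = -1/4*6**2*(-1/214152) = -1/4*36*(-1/214152) = -9*(-1/214152) = 3/71384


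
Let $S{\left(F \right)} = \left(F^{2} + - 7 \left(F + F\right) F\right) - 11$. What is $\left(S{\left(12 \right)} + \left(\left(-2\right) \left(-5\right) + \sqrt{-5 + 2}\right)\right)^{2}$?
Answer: $\left(1873 - i \sqrt{3}\right)^{2} \approx 3.5081 \cdot 10^{6} - 6488.0 i$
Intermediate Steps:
$S{\left(F \right)} = -11 - 13 F^{2}$ ($S{\left(F \right)} = \left(F^{2} + - 7 \cdot 2 F F\right) - 11 = \left(F^{2} + - 14 F F\right) - 11 = \left(F^{2} - 14 F^{2}\right) - 11 = - 13 F^{2} - 11 = -11 - 13 F^{2}$)
$\left(S{\left(12 \right)} + \left(\left(-2\right) \left(-5\right) + \sqrt{-5 + 2}\right)\right)^{2} = \left(\left(-11 - 13 \cdot 12^{2}\right) + \left(\left(-2\right) \left(-5\right) + \sqrt{-5 + 2}\right)\right)^{2} = \left(\left(-11 - 1872\right) + \left(10 + \sqrt{-3}\right)\right)^{2} = \left(\left(-11 - 1872\right) + \left(10 + i \sqrt{3}\right)\right)^{2} = \left(-1883 + \left(10 + i \sqrt{3}\right)\right)^{2} = \left(-1873 + i \sqrt{3}\right)^{2}$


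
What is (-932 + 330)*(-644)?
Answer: 387688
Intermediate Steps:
(-932 + 330)*(-644) = -602*(-644) = 387688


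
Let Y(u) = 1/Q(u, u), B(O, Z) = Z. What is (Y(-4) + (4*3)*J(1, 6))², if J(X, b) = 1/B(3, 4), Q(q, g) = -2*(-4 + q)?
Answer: 2401/256 ≈ 9.3789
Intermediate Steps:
Q(q, g) = 8 - 2*q
J(X, b) = ¼ (J(X, b) = 1/4 = ¼)
Y(u) = 1/(8 - 2*u)
(Y(-4) + (4*3)*J(1, 6))² = (-1/(-8 + 2*(-4)) + (4*3)*(¼))² = (-1/(-8 - 8) + 12*(¼))² = (-1/(-16) + 3)² = (-1*(-1/16) + 3)² = (1/16 + 3)² = (49/16)² = 2401/256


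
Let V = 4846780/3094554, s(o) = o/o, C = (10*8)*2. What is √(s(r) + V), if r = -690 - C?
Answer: √6143721723759/1547277 ≈ 1.6019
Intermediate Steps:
C = 160 (C = 80*2 = 160)
r = -850 (r = -690 - 1*160 = -690 - 160 = -850)
s(o) = 1
V = 2423390/1547277 (V = 4846780*(1/3094554) = 2423390/1547277 ≈ 1.5662)
√(s(r) + V) = √(1 + 2423390/1547277) = √(3970667/1547277) = √6143721723759/1547277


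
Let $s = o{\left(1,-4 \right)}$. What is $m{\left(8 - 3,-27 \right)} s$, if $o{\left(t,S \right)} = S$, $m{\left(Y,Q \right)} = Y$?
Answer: $-20$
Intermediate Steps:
$s = -4$
$m{\left(8 - 3,-27 \right)} s = \left(8 - 3\right) \left(-4\right) = 5 \left(-4\right) = -20$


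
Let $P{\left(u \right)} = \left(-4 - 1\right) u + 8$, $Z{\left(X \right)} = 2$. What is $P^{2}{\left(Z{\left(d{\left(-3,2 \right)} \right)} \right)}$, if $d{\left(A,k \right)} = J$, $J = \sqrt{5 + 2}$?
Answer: $4$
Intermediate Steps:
$J = \sqrt{7} \approx 2.6458$
$d{\left(A,k \right)} = \sqrt{7}$
$P{\left(u \right)} = 8 - 5 u$ ($P{\left(u \right)} = - 5 u + 8 = 8 - 5 u$)
$P^{2}{\left(Z{\left(d{\left(-3,2 \right)} \right)} \right)} = \left(8 - 10\right)^{2} = \left(-2\right)^{2} = 4$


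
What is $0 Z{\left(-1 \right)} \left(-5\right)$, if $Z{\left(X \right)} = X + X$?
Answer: $0$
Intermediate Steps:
$Z{\left(X \right)} = 2 X$
$0 Z{\left(-1 \right)} \left(-5\right) = 0 \cdot 2 \left(-1\right) \left(-5\right) = 0 \left(-2\right) \left(-5\right) = 0 \left(-5\right) = 0$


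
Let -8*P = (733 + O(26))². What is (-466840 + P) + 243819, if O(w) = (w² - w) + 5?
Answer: -463839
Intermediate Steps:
O(w) = 5 + w² - w
P = -240818 (P = -(733 + (5 + 26² - 1*26))²/8 = -(733 + (5 + 676 - 26))²/8 = -(733 + 655)²/8 = -⅛*1388² = -⅛*1926544 = -240818)
(-466840 + P) + 243819 = (-466840 - 240818) + 243819 = -707658 + 243819 = -463839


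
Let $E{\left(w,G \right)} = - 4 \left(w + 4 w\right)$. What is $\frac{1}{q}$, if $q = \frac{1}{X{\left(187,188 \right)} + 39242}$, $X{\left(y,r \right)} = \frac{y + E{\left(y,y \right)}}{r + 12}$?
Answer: $\frac{7844847}{200} \approx 39224.0$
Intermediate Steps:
$E{\left(w,G \right)} = - 20 w$ ($E{\left(w,G \right)} = - 4 \cdot 5 w = - 20 w$)
$X{\left(y,r \right)} = - \frac{19 y}{12 + r}$ ($X{\left(y,r \right)} = \frac{y - 20 y}{r + 12} = \frac{\left(-19\right) y}{12 + r} = - \frac{19 y}{12 + r}$)
$q = \frac{200}{7844847}$ ($q = \frac{1}{\left(-19\right) 187 \frac{1}{12 + 188} + 39242} = \frac{1}{\left(-19\right) 187 \cdot \frac{1}{200} + 39242} = \frac{1}{- \frac{3553}{200} + 39242} = \frac{1}{\frac{7844847}{200}} = \frac{200}{7844847} \approx 2.5494 \cdot 10^{-5}$)
$\frac{1}{q} = \frac{1}{\frac{200}{7844847}} = \frac{7844847}{200}$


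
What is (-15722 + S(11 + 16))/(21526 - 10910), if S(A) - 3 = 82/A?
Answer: -424331/286632 ≈ -1.4804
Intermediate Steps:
S(A) = 3 + 82/A
(-15722 + S(11 + 16))/(21526 - 10910) = (-15722 + (3 + 82/(11 + 16)))/(21526 - 10910) = (-15722 + (3 + 82/27))/10616 = (-15722 + (3 + 82*(1/27)))*(1/10616) = (-15722 + (3 + 82/27))*(1/10616) = (-15722 + 163/27)*(1/10616) = -424331/27*1/10616 = -424331/286632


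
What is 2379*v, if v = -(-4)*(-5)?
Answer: -47580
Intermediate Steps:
v = -20 (v = -4*5 = -20)
2379*v = 2379*(-20) = -47580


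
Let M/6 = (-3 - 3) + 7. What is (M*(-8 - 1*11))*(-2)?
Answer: 228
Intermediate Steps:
M = 6 (M = 6*((-3 - 3) + 7) = 6*(-6 + 7) = 6*1 = 6)
(M*(-8 - 1*11))*(-2) = (6*(-8 - 1*11))*(-2) = (6*(-8 - 11))*(-2) = (6*(-19))*(-2) = -114*(-2) = 228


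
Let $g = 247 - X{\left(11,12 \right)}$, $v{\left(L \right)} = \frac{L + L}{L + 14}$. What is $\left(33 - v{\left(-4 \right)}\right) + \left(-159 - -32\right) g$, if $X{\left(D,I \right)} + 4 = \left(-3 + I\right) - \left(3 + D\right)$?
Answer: $- \frac{162391}{5} \approx -32478.0$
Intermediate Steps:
$X{\left(D,I \right)} = -10 + I - D$ ($X{\left(D,I \right)} = -4 - \left(6 + D - I\right) = -10 + I - D$)
$v{\left(L \right)} = \frac{2 L}{14 + L}$
$g = 256$ ($g = 247 - \left(-10 + 12 - 11\right) = 247 - -9 = 247 + 9 = 256$)
$\left(33 - v{\left(-4 \right)}\right) + \left(-159 - -32\right) g = \left(33 - 2 \left(-4\right) \frac{1}{14 - 4}\right) + \left(-159 - -32\right) 256 = \left(33 - 2 \left(-4\right) \frac{1}{10}\right) + \left(-159 + 32\right) 256 = \left(33 - 2 \left(-4\right) \frac{1}{10}\right) - 32512 = \left(33 - - \frac{4}{5}\right) - 32512 = \left(33 + \frac{4}{5}\right) - 32512 = \frac{169}{5} - 32512 = - \frac{162391}{5}$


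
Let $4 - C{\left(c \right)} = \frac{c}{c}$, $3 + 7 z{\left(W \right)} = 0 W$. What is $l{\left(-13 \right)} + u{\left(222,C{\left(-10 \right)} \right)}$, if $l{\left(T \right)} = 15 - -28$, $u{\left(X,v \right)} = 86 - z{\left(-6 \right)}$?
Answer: $\frac{906}{7} \approx 129.43$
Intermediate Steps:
$z{\left(W \right)} = - \frac{3}{7}$ ($z{\left(W \right)} = - \frac{3}{7} + \frac{0 W}{7} = - \frac{3}{7} + \frac{1}{7} \cdot 0 = - \frac{3}{7} + 0 = - \frac{3}{7}$)
$C{\left(c \right)} = 3$ ($C{\left(c \right)} = 4 - \frac{c}{c} = 4 - 1 = 3$)
$u{\left(X,v \right)} = \frac{605}{7}$ ($u{\left(X,v \right)} = 86 - - \frac{3}{7} = 86 + \frac{3}{7} = \frac{605}{7}$)
$l{\left(T \right)} = 43$ ($l{\left(T \right)} = 15 + 28 = 43$)
$l{\left(-13 \right)} + u{\left(222,C{\left(-10 \right)} \right)} = 43 + \frac{605}{7} = \frac{906}{7}$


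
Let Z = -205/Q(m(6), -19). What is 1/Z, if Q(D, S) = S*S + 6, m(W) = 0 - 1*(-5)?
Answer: -367/205 ≈ -1.7902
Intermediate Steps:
m(W) = 5 (m(W) = 0 + 5 = 5)
Q(D, S) = 6 + S² (Q(D, S) = S² + 6 = 6 + S²)
Z = -205/367 (Z = -205/(6 + (-19)²) = -205/(6 + 361) = -205/367 ≈ -0.55858)
1/Z = 1/(-205/367) = -367/205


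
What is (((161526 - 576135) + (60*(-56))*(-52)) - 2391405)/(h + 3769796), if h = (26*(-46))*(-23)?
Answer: -438549/632884 ≈ -0.69294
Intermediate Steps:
h = 27508 (h = -1196*(-23) = 27508)
(((161526 - 576135) + (60*(-56))*(-52)) - 2391405)/(h + 3769796) = (((161526 - 576135) + (60*(-56))*(-52)) - 2391405)/(27508 + 3769796) = ((-414609 - 3360*(-52)) - 2391405)/3797304 = ((-414609 + 174720) - 2391405)*(1/3797304) = (-239889 - 2391405)*(1/3797304) = -2631294*1/3797304 = -438549/632884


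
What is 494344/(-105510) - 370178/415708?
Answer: -61140059083/10965337770 ≈ -5.5758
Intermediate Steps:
494344/(-105510) - 370178/415708 = 494344*(-1/105510) - 370178*1/415708 = -247172/52755 - 185089/207854 = -61140059083/10965337770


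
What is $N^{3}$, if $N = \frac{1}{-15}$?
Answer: $- \frac{1}{3375} \approx -0.0002963$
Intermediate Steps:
$N = - \frac{1}{15} \approx -0.066667$
$N^{3} = \left(- \frac{1}{15}\right)^{3} = - \frac{1}{3375}$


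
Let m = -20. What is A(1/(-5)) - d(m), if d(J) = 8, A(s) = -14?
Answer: -22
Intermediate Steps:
A(1/(-5)) - d(m) = -14 - 1*8 = -14 - 8 = -22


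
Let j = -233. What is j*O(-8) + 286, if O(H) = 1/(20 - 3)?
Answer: 4629/17 ≈ 272.29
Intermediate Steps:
O(H) = 1/17
j*O(-8) + 286 = -233*1/17 + 286 = -233/17 + 286 = 4629/17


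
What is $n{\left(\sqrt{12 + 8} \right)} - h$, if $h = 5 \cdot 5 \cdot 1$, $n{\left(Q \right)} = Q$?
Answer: $-25 + 2 \sqrt{5} \approx -20.528$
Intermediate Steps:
$h = 25$ ($h = 25 \cdot 1 = 25$)
$n{\left(\sqrt{12 + 8} \right)} - h = \sqrt{12 + 8} - 25 = \sqrt{20} - 25 = 2 \sqrt{5} - 25 = -25 + 2 \sqrt{5}$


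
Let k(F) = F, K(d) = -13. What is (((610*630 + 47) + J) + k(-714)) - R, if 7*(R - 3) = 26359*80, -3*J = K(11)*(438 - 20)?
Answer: 1768108/21 ≈ 84196.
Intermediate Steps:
J = 5434/3 (J = -(-13)*(438 - 20)/3 = -(-13)*418/3 = -1/3*(-5434) = 5434/3 ≈ 1811.3)
R = 2108741/7 (R = 3 + (26359*80)/7 = 3 + (1/7)*2108720 = 3 + 2108720/7 = 2108741/7 ≈ 3.0125e+5)
(((610*630 + 47) + J) + k(-714)) - R = (((610*630 + 47) + 5434/3) - 714) - 1*2108741/7 = (((384300 + 47) + 5434/3) - 714) - 2108741/7 = ((384347 + 5434/3) - 714) - 2108741/7 = (1158475/3 - 714) - 2108741/7 = 1156333/3 - 2108741/7 = 1768108/21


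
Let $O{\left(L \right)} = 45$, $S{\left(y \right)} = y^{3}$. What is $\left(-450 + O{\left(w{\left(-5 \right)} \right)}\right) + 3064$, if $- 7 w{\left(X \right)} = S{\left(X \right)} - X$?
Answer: $2659$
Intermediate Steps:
$w{\left(X \right)} = - \frac{X^{3}}{7} + \frac{X}{7}$ ($w{\left(X \right)} = - \frac{X^{3} - X}{7} = - \frac{X^{3}}{7} + \frac{X}{7}$)
$\left(-450 + O{\left(w{\left(-5 \right)} \right)}\right) + 3064 = \left(-450 + 45\right) + 3064 = -405 + 3064 = 2659$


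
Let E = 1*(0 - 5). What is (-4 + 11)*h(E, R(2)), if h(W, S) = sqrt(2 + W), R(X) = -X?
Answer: 7*I*sqrt(3) ≈ 12.124*I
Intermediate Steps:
E = -5 (E = 1*(-5) = -5)
(-4 + 11)*h(E, R(2)) = (-4 + 11)*sqrt(2 - 5) = 7*sqrt(-3) = 7*(I*sqrt(3)) = 7*I*sqrt(3)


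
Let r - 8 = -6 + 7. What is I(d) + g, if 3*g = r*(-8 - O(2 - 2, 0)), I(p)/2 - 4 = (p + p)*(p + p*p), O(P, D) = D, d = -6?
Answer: -736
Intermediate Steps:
I(p) = 8 + 4*p*(p + p²) (I(p) = 8 + 2*((p + p)*(p + p*p)) = 8 + 2*((2*p)*(p + p²)) = 8 + 2*(2*p*(p + p²)) = 8 + 4*p*(p + p²))
r = 9 (r = 8 + (-6 + 7) = 8 + 1 = 9)
g = -24 (g = (9*(-8 - 1*0))/3 = (9*(-8 + 0))/3 = (9*(-8))/3 = (⅓)*(-72) = -24)
I(d) + g = (8 + 4*(-6)² + 4*(-6)³) - 24 = (8 + 4*36 + 4*(-216)) - 24 = (8 + 144 - 864) - 24 = -712 - 24 = -736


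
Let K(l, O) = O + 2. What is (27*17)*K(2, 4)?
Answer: 2754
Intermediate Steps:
K(l, O) = 2 + O
(27*17)*K(2, 4) = (27*17)*(2 + 4) = 459*6 = 2754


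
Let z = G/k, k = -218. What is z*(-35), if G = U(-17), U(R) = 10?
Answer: 175/109 ≈ 1.6055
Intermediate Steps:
G = 10
z = -5/109 (z = 10/(-218) = 10*(-1/218) = -5/109 ≈ -0.045872)
z*(-35) = -5/109*(-35) = 175/109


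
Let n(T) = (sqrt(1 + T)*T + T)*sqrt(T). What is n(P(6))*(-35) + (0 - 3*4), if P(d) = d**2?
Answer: -7572 - 7560*sqrt(37) ≈ -53558.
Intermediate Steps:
n(T) = sqrt(T)*(T + T*sqrt(1 + T)) (n(T) = (T*sqrt(1 + T) + T)*sqrt(T) = (T + T*sqrt(1 + T))*sqrt(T) = sqrt(T)*(T + T*sqrt(1 + T)))
n(P(6))*(-35) + (0 - 3*4) = ((6**2)**(3/2)*(1 + sqrt(1 + 6**2)))*(-35) + (0 - 3*4) = (36**(3/2)*(1 + sqrt(1 + 36)))*(-35) + (0 - 12) = (216*(1 + sqrt(37)))*(-35) - 12 = (216 + 216*sqrt(37))*(-35) - 12 = (-7560 - 7560*sqrt(37)) - 12 = -7572 - 7560*sqrt(37)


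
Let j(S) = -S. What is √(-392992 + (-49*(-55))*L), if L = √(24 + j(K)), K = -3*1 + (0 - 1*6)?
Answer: √(-392992 + 2695*√33) ≈ 614.42*I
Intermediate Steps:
K = -9 (K = -3 + (0 - 6) = -3 - 6 = -9)
L = √33 (L = √(24 - 1*(-9)) = √(24 + 9) = √33 ≈ 5.7446)
√(-392992 + (-49*(-55))*L) = √(-392992 + (-49*(-55))*√33) = √(-392992 + 2695*√33)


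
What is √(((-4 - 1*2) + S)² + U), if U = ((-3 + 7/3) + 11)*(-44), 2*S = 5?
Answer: I*√15927/6 ≈ 21.034*I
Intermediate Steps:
S = 5/2 (S = (½)*5 = 5/2 ≈ 2.5000)
U = -1364/3 (U = ((-3 + 7*(⅓)) + 11)*(-44) = ((-3 + 7/3) + 11)*(-44) = (-⅔ + 11)*(-44) = (31/3)*(-44) = -1364/3 ≈ -454.67)
√(((-4 - 1*2) + S)² + U) = √(((-4 - 1*2) + 5/2)² - 1364/3) = √(((-4 - 2) + 5/2)² - 1364/3) = √((-6 + 5/2)² - 1364/3) = √((-7/2)² - 1364/3) = √(49/4 - 1364/3) = √(-5309/12) = I*√15927/6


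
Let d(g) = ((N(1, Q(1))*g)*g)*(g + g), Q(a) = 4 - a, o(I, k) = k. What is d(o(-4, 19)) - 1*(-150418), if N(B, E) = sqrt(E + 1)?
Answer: 177854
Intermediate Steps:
N(B, E) = sqrt(1 + E)
d(g) = 4*g**3 (d(g) = ((sqrt(1 + (4 - 1*1))*g)*g)*(g + g) = ((sqrt(1 + (4 - 1))*g)*g)*(2*g) = ((sqrt(1 + 3)*g)*g)*(2*g) = ((sqrt(4)*g)*g)*(2*g) = ((2*g)*g)*(2*g) = (2*g**2)*(2*g) = 4*g**3)
d(o(-4, 19)) - 1*(-150418) = 4*19**3 - 1*(-150418) = 4*6859 + 150418 = 27436 + 150418 = 177854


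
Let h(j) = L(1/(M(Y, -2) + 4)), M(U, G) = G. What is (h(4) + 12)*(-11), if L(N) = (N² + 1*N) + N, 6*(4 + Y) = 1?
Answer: -583/4 ≈ -145.75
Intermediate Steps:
Y = -23/6 (Y = -4 + (⅙)*1 = -4 + ⅙ = -23/6 ≈ -3.8333)
L(N) = N² + 2*N (L(N) = (N² + N) + N = (N + N²) + N = N² + 2*N)
h(j) = 5/4 (h(j) = (2 + 1/(-2 + 4))/(-2 + 4) = (2 + 1/2)/2 = (2 + ½)/2 = (½)*(5/2) = 5/4)
(h(4) + 12)*(-11) = (5/4 + 12)*(-11) = (53/4)*(-11) = -583/4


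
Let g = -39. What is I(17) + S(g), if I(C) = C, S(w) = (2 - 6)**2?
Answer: 33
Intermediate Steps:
S(w) = 16 (S(w) = (-4)**2 = 16)
I(17) + S(g) = 17 + 16 = 33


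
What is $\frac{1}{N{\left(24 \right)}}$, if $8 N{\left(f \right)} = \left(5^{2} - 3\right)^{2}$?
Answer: $\frac{2}{121} \approx 0.016529$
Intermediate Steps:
$N{\left(f \right)} = \frac{121}{2}$ ($N{\left(f \right)} = \frac{\left(5^{2} - 3\right)^{2}}{8} = \frac{\left(25 - 3\right)^{2}}{8} = \frac{22^{2}}{8} = \frac{1}{8} \cdot 484 = \frac{121}{2}$)
$\frac{1}{N{\left(24 \right)}} = \frac{1}{\frac{121}{2}} = \frac{2}{121}$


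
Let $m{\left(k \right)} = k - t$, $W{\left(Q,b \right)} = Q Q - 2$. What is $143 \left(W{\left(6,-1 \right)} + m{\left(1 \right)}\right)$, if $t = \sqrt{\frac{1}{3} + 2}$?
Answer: $5005 - \frac{143 \sqrt{21}}{3} \approx 4786.6$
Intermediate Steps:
$t = \frac{\sqrt{21}}{3}$ ($t = \sqrt{\frac{1}{3} + 2} = \sqrt{\frac{7}{3}} = \frac{\sqrt{21}}{3} \approx 1.5275$)
$W{\left(Q,b \right)} = -2 + Q^{2}$ ($W{\left(Q,b \right)} = Q^{2} - 2 = -2 + Q^{2}$)
$m{\left(k \right)} = k - \frac{\sqrt{21}}{3}$
$143 \left(W{\left(6,-1 \right)} + m{\left(1 \right)}\right) = 143 \left(\left(-2 + 6^{2}\right) + \left(1 - \frac{\sqrt{21}}{3}\right)\right) = 143 \left(\left(-2 + 36\right) + \left(1 - \frac{\sqrt{21}}{3}\right)\right) = 143 \left(34 + \left(1 - \frac{\sqrt{21}}{3}\right)\right) = 143 \left(35 - \frac{\sqrt{21}}{3}\right) = 5005 - \frac{143 \sqrt{21}}{3}$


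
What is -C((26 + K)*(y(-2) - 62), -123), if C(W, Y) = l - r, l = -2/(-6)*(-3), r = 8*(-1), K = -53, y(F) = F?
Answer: -7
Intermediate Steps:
r = -8
l = -1 (l = -2*(-⅙)*(-3) = (⅓)*(-3) = -1)
C(W, Y) = 7 (C(W, Y) = -1 - 1*(-8) = -1 + 8 = 7)
-C((26 + K)*(y(-2) - 62), -123) = -1*7 = -7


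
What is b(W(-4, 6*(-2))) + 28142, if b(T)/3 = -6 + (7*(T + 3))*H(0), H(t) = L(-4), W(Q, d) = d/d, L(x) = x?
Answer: 27788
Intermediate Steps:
W(Q, d) = 1
H(t) = -4
b(T) = -270 - 84*T (b(T) = 3*(-6 + (7*(T + 3))*(-4)) = 3*(-6 + (7*(3 + T))*(-4)) = 3*(-6 + (21 + 7*T)*(-4)) = 3*(-6 + (-84 - 28*T)) = 3*(-90 - 28*T) = -270 - 84*T)
b(W(-4, 6*(-2))) + 28142 = (-270 - 84*1) + 28142 = (-270 - 84) + 28142 = -354 + 28142 = 27788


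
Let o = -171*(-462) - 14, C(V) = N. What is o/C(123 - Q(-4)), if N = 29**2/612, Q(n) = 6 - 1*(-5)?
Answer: 48340656/841 ≈ 57480.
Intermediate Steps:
Q(n) = 11 (Q(n) = 6 + 5 = 11)
N = 841/612 (N = 841*(1/612) = 841/612 ≈ 1.3742)
C(V) = 841/612
o = 78988 (o = 79002 - 14 = 78988)
o/C(123 - Q(-4)) = 78988/(841/612) = 78988*(612/841) = 48340656/841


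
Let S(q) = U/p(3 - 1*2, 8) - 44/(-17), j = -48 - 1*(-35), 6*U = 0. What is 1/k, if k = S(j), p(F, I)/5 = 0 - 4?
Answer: 17/44 ≈ 0.38636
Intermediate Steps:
p(F, I) = -20 (p(F, I) = 5*(0 - 4) = 5*(-4) = -20)
U = 0 (U = (⅙)*0 = 0)
j = -13 (j = -48 + 35 = -13)
S(q) = 44/17 (S(q) = 0/(-20) - 44/(-17) = 0*(-1/20) - 44*(-1/17) = 0 + 44/17 = 44/17)
k = 44/17 ≈ 2.5882
1/k = 1/(44/17) = 17/44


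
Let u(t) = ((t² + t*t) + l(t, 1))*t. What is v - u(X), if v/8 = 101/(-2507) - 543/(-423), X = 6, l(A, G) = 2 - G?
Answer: -151311098/353487 ≈ -428.05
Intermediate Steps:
v = 3516208/353487 (v = 8*(101/(-2507) - 543/(-423)) = 8*(101*(-1/2507) - 543*(-1/423)) = 8*(-101/2507 + 181/141) = 8*(439526/353487) = 3516208/353487 ≈ 9.9472)
u(t) = t*(1 + 2*t²) (u(t) = ((t² + t*t) + (2 - 1*1))*t = ((t² + t²) + (2 - 1))*t = (2*t² + 1)*t = (1 + 2*t²)*t = t*(1 + 2*t²))
v - u(X) = 3516208/353487 - (6 + 2*6³) = 3516208/353487 - (6 + 2*216) = 3516208/353487 - (6 + 432) = 3516208/353487 - 1*438 = 3516208/353487 - 438 = -151311098/353487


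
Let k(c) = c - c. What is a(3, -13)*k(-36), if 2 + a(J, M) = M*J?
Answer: 0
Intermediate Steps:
a(J, M) = -2 + J*M (a(J, M) = -2 + M*J = -2 + J*M)
k(c) = 0
a(3, -13)*k(-36) = (-2 + 3*(-13))*0 = (-2 - 39)*0 = -41*0 = 0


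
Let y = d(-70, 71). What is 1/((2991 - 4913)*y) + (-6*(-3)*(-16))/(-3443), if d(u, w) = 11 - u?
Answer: 44832973/536013126 ≈ 0.083642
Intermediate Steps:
y = 81 (y = 11 - 1*(-70) = 11 + 70 = 81)
1/((2991 - 4913)*y) + (-6*(-3)*(-16))/(-3443) = 1/((2991 - 4913)*81) + (-6*(-3)*(-16))/(-3443) = (1/81)/(-1922) + (18*(-16))*(-1/3443) = -1/1922*1/81 - 288*(-1/3443) = -1/155682 + 288/3443 = 44832973/536013126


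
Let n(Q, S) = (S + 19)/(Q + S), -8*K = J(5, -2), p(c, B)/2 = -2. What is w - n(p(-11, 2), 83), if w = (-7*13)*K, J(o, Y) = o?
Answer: 35129/632 ≈ 55.584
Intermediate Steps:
p(c, B) = -4 (p(c, B) = 2*(-2) = -4)
K = -5/8 (K = -1/8*5 = -5/8 ≈ -0.62500)
n(Q, S) = (19 + S)/(Q + S)
w = 455/8 (w = -7*13*(-5/8) = -91*(-5/8) = 455/8 ≈ 56.875)
w - n(p(-11, 2), 83) = 455/8 - (19 + 83)/(-4 + 83) = 455/8 - 102/79 = 35129/632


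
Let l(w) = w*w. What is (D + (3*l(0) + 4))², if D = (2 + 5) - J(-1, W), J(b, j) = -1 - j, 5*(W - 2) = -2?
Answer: 4624/25 ≈ 184.96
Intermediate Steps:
l(w) = w²
W = 8/5 (W = 2 + (⅕)*(-2) = 2 - ⅖ = 8/5 ≈ 1.6000)
D = 48/5 (D = (2 + 5) - (-1 - 1*8/5) = 7 - (-1 - 8/5) = 7 - 1*(-13/5) = 7 + 13/5 = 48/5 ≈ 9.6000)
(D + (3*l(0) + 4))² = (48/5 + (3*0² + 4))² = (48/5 + (3*0 + 4))² = (48/5 + (0 + 4))² = (48/5 + 4)² = (68/5)² = 4624/25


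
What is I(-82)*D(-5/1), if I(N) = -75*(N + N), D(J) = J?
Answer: -61500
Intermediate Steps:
I(N) = -150*N
I(-82)*D(-5/1) = (-150*(-82))*(-5/1) = 12300*(-5*1) = 12300*(-5) = -61500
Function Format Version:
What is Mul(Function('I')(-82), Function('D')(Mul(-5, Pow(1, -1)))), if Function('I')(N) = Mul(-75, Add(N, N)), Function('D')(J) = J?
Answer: -61500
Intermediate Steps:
Function('I')(N) = Mul(-150, N) (Function('I')(N) = Mul(-75, Mul(2, N)) = Mul(-150, N))
Mul(Function('I')(-82), Function('D')(Mul(-5, Pow(1, -1)))) = Mul(Mul(-150, -82), Mul(-5, Pow(1, -1))) = Mul(12300, Mul(-5, 1)) = Mul(12300, -5) = -61500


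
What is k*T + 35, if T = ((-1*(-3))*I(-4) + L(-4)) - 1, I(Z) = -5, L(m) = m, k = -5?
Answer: 135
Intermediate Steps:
T = -20 (T = (-1*(-3)*(-5) - 4) - 1 = (3*(-5) - 4) - 1 = (-15 - 4) - 1 = -19 - 1 = -20)
k*T + 35 = -5*(-20) + 35 = 100 + 35 = 135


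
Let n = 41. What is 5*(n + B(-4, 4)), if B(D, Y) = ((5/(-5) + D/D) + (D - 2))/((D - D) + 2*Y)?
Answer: 805/4 ≈ 201.25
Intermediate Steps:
B(D, Y) = (-2 + D)/(2*Y) (B(D, Y) = ((5*(-⅕) + 1) + (-2 + D))/(0 + 2*Y) = ((-1 + 1) + (-2 + D))/((2*Y)) = (0 + (-2 + D))*(1/(2*Y)) = (-2 + D)*(1/(2*Y)) = (-2 + D)/(2*Y))
5*(n + B(-4, 4)) = 5*(41 + (½)*(-2 - 4)/4) = 5*(41 + (½)*(¼)*(-6)) = 5*(41 - ¾) = 5*(161/4) = 805/4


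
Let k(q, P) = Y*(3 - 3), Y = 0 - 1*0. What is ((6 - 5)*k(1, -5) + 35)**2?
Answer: 1225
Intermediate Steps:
Y = 0 (Y = 0 + 0 = 0)
k(q, P) = 0 (k(q, P) = 0*(3 - 3) = 0*0 = 0)
((6 - 5)*k(1, -5) + 35)**2 = ((6 - 5)*0 + 35)**2 = (1*0 + 35)**2 = (0 + 35)**2 = 35**2 = 1225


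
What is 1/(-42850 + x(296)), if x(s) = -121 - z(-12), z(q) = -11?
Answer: -1/42960 ≈ -2.3277e-5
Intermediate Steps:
x(s) = -110 (x(s) = -121 - 1*(-11) = -121 + 11 = -110)
1/(-42850 + x(296)) = 1/(-42850 - 110) = 1/(-42960) = -1/42960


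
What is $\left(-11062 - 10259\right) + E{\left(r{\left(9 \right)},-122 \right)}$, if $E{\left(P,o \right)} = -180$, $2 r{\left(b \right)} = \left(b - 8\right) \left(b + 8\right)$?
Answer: $-21501$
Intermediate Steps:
$r{\left(b \right)} = \frac{\left(-8 + b\right) \left(8 + b\right)}{2}$ ($r{\left(b \right)} = \frac{\left(b - 8\right) \left(b + 8\right)}{2} = \frac{\left(-8 + b\right) \left(8 + b\right)}{2}$)
$\left(-11062 - 10259\right) + E{\left(r{\left(9 \right)},-122 \right)} = \left(-11062 - 10259\right) - 180 = -21321 - 180 = -21501$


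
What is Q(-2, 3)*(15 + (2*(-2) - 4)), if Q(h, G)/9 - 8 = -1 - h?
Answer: 567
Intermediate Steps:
Q(h, G) = 63 - 9*h (Q(h, G) = 72 + 9*(-1 - h) = 72 + (-9 - 9*h) = 63 - 9*h)
Q(-2, 3)*(15 + (2*(-2) - 4)) = (63 - 9*(-2))*(15 + (2*(-2) - 4)) = (63 + 18)*(15 + (-4 - 4)) = 81*(15 - 8) = 81*7 = 567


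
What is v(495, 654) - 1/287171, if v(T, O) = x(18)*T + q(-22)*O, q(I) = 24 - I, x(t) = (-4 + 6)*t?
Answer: 13756639583/287171 ≈ 47904.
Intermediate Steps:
x(t) = 2*t
v(T, O) = 36*T + 46*O (v(T, O) = (2*18)*T + (24 - 1*(-22))*O = 36*T + (24 + 22)*O = 36*T + 46*O)
v(495, 654) - 1/287171 = (36*495 + 46*654) - 1/287171 = (17820 + 30084) - 1*1/287171 = 47904 - 1/287171 = 13756639583/287171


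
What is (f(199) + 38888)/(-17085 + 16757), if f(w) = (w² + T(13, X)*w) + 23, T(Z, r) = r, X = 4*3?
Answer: -20225/82 ≈ -246.65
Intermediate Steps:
X = 12
f(w) = 23 + w² + 12*w (f(w) = (w² + 12*w) + 23 = 23 + w² + 12*w)
(f(199) + 38888)/(-17085 + 16757) = ((23 + 199² + 12*199) + 38888)/(-17085 + 16757) = ((23 + 39601 + 2388) + 38888)/(-328) = (42012 + 38888)*(-1/328) = 80900*(-1/328) = -20225/82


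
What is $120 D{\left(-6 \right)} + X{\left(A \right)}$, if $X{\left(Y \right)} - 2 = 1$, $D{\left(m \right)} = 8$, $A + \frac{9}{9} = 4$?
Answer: $963$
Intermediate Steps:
$A = 3$ ($A = -1 + 4 = 3$)
$X{\left(Y \right)} = 3$ ($X{\left(Y \right)} = 2 + 1 = 3$)
$120 D{\left(-6 \right)} + X{\left(A \right)} = 120 \cdot 8 + 3 = 960 + 3 = 963$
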